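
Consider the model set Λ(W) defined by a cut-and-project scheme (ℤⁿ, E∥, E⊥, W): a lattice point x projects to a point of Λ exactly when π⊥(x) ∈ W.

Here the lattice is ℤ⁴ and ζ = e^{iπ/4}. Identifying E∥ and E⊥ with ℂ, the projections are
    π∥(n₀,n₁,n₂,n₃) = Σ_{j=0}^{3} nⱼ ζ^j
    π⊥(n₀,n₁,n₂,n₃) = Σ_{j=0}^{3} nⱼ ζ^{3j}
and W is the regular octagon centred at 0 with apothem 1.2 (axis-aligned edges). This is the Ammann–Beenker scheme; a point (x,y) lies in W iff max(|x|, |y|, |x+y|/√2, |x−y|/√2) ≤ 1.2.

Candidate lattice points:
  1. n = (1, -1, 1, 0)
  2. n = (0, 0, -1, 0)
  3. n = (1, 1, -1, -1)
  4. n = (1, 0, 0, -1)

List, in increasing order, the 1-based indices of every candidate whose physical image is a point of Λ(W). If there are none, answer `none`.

π⊥(n) = n₀ + n₁ζ³ + n₂ζ⁶ + n₃ζ⁹ where ζ = e^{iπ/4}.
#1 (1, -1, 1, 0): internal (1.70711, -1.70711); octagon support 2.41421 vs apothem 1.2 → ∉ W
#2 (0, 0, -1, 0): internal (0.00000, 1.00000); octagon support 1.00000 vs apothem 1.2 → ∈ W
#3 (1, 1, -1, -1): internal (-0.41421, 1.00000); octagon support 1.00000 vs apothem 1.2 → ∈ W
#4 (1, 0, 0, -1): internal (0.29289, -0.70711); octagon support 0.70711 vs apothem 1.2 → ∈ W

2, 3, 4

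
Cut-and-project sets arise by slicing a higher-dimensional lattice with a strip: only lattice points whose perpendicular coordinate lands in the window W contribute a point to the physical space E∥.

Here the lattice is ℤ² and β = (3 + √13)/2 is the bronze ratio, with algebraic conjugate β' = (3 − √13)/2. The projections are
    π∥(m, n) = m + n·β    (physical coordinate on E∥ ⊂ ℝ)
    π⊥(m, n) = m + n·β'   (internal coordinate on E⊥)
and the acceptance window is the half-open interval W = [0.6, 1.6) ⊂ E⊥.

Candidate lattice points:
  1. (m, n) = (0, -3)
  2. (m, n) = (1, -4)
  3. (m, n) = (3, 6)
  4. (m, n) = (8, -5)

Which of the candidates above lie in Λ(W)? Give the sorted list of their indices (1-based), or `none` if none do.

Compute β' = (3−√13)/2 = -0.3028, so π⊥(m,n) = m -0.3028·n.
[1] lift (0,-3): star map gives 0.9083; window check 0.6 ≤ 0.9083 < 1.6 is true → IN Λ
[2] lift (1,-4): star map gives 2.2111; window check 0.6 ≤ 2.2111 < 1.6 is false → out
[3] lift (3,6): star map gives 1.1833; window check 0.6 ≤ 1.1833 < 1.6 is true → IN Λ
[4] lift (8,-5): star map gives 9.5139; window check 0.6 ≤ 9.5139 < 1.6 is false → out

1, 3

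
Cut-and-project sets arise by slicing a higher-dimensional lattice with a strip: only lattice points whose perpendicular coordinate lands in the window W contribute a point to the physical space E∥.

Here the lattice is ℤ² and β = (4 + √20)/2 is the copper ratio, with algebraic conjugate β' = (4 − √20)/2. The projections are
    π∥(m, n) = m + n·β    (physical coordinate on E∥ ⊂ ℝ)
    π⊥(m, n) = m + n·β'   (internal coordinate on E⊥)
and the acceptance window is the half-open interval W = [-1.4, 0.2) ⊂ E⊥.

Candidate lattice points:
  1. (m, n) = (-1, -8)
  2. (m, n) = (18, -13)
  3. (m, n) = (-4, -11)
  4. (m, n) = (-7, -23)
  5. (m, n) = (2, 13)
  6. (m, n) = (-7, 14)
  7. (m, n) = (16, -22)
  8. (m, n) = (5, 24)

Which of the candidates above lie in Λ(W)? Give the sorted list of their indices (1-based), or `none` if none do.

Compute β' = (4−√20)/2 = -0.2361, so π⊥(m,n) = m -0.2361·n.
candidate 1: (m,n)=(-1,-8) → π∥ = -1-8·β ≈ -34.8885, π⊥ = -1-8·β' ≈ 0.8885 ∉ [-1.4, 0.2) ⇒ out
candidate 2: (m,n)=(18,-13) → π∥ = 18-13·β ≈ -37.0689, π⊥ = 18-13·β' ≈ 21.0689 ∉ [-1.4, 0.2) ⇒ out
candidate 3: (m,n)=(-4,-11) → π∥ = -4-11·β ≈ -50.5967, π⊥ = -4-11·β' ≈ -1.4033 ∉ [-1.4, 0.2) ⇒ out
candidate 4: (m,n)=(-7,-23) → π∥ = -7-23·β ≈ -104.4296, π⊥ = -7-23·β' ≈ -1.5704 ∉ [-1.4, 0.2) ⇒ out
candidate 5: (m,n)=(2,13) → π∥ = 2+13·β ≈ 57.0689, π⊥ = 2+13·β' ≈ -1.0689 ∈ [-1.4, 0.2) ⇒ IN Λ
candidate 6: (m,n)=(-7,14) → π∥ = -7+14·β ≈ 52.3050, π⊥ = -7+14·β' ≈ -10.3050 ∉ [-1.4, 0.2) ⇒ out
candidate 7: (m,n)=(16,-22) → π∥ = 16-22·β ≈ -77.1935, π⊥ = 16-22·β' ≈ 21.1935 ∉ [-1.4, 0.2) ⇒ out
candidate 8: (m,n)=(5,24) → π∥ = 5+24·β ≈ 106.6656, π⊥ = 5+24·β' ≈ -0.6656 ∈ [-1.4, 0.2) ⇒ IN Λ

5, 8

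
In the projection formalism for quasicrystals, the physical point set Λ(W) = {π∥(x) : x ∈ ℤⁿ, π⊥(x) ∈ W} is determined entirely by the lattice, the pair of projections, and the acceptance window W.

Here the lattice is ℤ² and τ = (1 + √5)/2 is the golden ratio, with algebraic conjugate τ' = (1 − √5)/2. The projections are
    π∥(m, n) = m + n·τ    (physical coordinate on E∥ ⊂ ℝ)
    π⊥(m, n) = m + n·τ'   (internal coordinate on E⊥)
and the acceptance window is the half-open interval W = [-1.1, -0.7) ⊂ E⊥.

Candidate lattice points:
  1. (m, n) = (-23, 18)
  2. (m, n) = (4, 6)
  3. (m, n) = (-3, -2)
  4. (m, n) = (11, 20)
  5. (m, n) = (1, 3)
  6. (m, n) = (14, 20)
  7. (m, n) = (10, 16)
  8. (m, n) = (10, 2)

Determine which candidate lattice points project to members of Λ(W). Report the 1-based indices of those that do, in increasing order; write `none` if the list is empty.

Compute τ' = (1−√5)/2 = -0.618034, so π⊥(m,n) = m -0.618034·n.
#1 (-23,18): internal coord -23 + (18)·τ' = -34.124612; -34.124612 ∉ [-1.1, -0.7) → out
#2 (4,6): internal coord 4 + (6)·τ' = +0.291796; +0.291796 ∉ [-1.1, -0.7) → out
#3 (-3,-2): internal coord -3 + (-2)·τ' = -1.763932; -1.763932 ∉ [-1.1, -0.7) → out
#4 (11,20): internal coord 11 + (20)·τ' = -1.360680; -1.360680 ∉ [-1.1, -0.7) → out
#5 (1,3): internal coord 1 + (3)·τ' = -0.854102; -0.854102 ∈ [-1.1, -0.7) → IN Λ
#6 (14,20): internal coord 14 + (20)·τ' = +1.639320; +1.639320 ∉ [-1.1, -0.7) → out
#7 (10,16): internal coord 10 + (16)·τ' = +0.111456; +0.111456 ∉ [-1.1, -0.7) → out
#8 (10,2): internal coord 10 + (2)·τ' = +8.763932; +8.763932 ∉ [-1.1, -0.7) → out

5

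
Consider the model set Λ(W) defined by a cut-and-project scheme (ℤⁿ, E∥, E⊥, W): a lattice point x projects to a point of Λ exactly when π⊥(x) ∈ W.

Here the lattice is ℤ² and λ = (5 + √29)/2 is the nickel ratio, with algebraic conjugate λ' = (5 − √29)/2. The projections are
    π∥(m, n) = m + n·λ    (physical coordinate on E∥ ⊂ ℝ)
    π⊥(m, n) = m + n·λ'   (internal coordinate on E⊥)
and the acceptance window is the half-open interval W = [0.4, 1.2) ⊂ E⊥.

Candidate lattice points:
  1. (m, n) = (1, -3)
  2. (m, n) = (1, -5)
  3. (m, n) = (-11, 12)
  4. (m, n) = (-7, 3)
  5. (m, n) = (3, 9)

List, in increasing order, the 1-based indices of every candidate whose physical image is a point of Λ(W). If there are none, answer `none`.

none

λ' = (5−√29)/2 ≈ -0.19258.
[1] lift (1,-3): star map gives 1.57775; window check 0.4 ≤ 1.57775 < 1.2 is false → out
[2] lift (1,-5): star map gives 1.96291; window check 0.4 ≤ 1.96291 < 1.2 is false → out
[3] lift (-11,12): star map gives -13.31099; window check 0.4 ≤ -13.31099 < 1.2 is false → out
[4] lift (-7,3): star map gives -7.57775; window check 0.4 ≤ -7.57775 < 1.2 is false → out
[5] lift (3,9): star map gives 1.26676; window check 0.4 ≤ 1.26676 < 1.2 is false → out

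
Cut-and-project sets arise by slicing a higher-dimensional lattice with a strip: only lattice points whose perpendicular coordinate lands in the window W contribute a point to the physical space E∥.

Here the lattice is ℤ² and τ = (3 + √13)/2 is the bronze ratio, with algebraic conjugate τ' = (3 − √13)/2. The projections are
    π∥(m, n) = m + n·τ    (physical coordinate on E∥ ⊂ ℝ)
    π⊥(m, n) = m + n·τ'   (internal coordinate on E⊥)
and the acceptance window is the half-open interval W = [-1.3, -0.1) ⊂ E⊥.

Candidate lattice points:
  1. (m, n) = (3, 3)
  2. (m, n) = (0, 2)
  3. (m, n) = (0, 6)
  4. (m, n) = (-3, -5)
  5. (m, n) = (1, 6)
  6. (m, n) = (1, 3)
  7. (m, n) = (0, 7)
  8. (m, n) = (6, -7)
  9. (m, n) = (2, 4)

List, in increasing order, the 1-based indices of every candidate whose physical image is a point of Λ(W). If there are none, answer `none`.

2, 5

Compute τ' = (3−√13)/2 = -0.302776, so π⊥(m,n) = m -0.302776·n.
#1 (3,3): internal coord 3 + (3)·τ' = +2.091673; +2.091673 ∉ [-1.3, -0.1) → out
#2 (0,2): internal coord 0 + (2)·τ' = -0.605551; -0.605551 ∈ [-1.3, -0.1) → IN Λ
#3 (0,6): internal coord 0 + (6)·τ' = -1.816654; -1.816654 ∉ [-1.3, -0.1) → out
#4 (-3,-5): internal coord -3 + (-5)·τ' = -1.486122; -1.486122 ∉ [-1.3, -0.1) → out
#5 (1,6): internal coord 1 + (6)·τ' = -0.816654; -0.816654 ∈ [-1.3, -0.1) → IN Λ
#6 (1,3): internal coord 1 + (3)·τ' = +0.091673; +0.091673 ∉ [-1.3, -0.1) → out
#7 (0,7): internal coord 0 + (7)·τ' = -2.119429; -2.119429 ∉ [-1.3, -0.1) → out
#8 (6,-7): internal coord 6 + (-7)·τ' = +8.119429; +8.119429 ∉ [-1.3, -0.1) → out
#9 (2,4): internal coord 2 + (4)·τ' = +0.788897; +0.788897 ∉ [-1.3, -0.1) → out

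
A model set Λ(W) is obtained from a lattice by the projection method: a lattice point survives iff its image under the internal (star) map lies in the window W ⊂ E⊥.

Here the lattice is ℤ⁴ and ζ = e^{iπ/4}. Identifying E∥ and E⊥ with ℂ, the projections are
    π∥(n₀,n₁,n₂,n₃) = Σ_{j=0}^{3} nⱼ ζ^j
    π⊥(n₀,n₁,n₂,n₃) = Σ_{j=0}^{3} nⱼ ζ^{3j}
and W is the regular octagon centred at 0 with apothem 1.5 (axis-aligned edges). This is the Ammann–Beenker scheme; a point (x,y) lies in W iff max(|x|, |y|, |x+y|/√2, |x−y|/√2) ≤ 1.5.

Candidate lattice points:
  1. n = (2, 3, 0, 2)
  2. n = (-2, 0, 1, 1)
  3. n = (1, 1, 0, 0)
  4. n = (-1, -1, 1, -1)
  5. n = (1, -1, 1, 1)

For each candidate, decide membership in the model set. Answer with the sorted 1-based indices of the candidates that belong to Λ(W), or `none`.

π⊥(n) = n₀ + n₁ζ³ + n₂ζ⁶ + n₃ζ⁹ where ζ = e^{iπ/4}.
#1 (2, 3, 0, 2): internal (1.29289, 3.53553); octagon support 3.53553 vs apothem 1.5 → ∉ W
#2 (-2, 0, 1, 1): internal (-1.29289, -0.29289); octagon support 1.29289 vs apothem 1.5 → ∈ W
#3 (1, 1, 0, 0): internal (0.29289, 0.70711); octagon support 0.70711 vs apothem 1.5 → ∈ W
#4 (-1, -1, 1, -1): internal (-1.00000, -2.41421); octagon support 2.41421 vs apothem 1.5 → ∉ W
#5 (1, -1, 1, 1): internal (2.41421, -1.00000); octagon support 2.41421 vs apothem 1.5 → ∉ W

2, 3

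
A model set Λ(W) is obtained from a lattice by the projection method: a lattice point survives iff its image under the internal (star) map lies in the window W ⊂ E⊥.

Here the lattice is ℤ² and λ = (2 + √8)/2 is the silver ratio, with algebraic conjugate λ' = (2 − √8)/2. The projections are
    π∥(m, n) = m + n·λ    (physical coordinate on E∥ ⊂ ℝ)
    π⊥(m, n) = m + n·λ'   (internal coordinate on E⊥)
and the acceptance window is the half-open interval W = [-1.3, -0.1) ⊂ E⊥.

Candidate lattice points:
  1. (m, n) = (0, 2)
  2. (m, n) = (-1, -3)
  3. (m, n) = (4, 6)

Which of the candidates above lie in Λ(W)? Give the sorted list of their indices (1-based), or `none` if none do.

1

Compute λ' = (2−√8)/2 = -0.414214, so π⊥(m,n) = m -0.414214·n.
#1 (0,2): internal coord 0 + (2)·λ' = -0.828427; -0.828427 ∈ [-1.3, -0.1) → IN Λ
#2 (-1,-3): internal coord -1 + (-3)·λ' = +0.242641; +0.242641 ∉ [-1.3, -0.1) → out
#3 (4,6): internal coord 4 + (6)·λ' = +1.514719; +1.514719 ∉ [-1.3, -0.1) → out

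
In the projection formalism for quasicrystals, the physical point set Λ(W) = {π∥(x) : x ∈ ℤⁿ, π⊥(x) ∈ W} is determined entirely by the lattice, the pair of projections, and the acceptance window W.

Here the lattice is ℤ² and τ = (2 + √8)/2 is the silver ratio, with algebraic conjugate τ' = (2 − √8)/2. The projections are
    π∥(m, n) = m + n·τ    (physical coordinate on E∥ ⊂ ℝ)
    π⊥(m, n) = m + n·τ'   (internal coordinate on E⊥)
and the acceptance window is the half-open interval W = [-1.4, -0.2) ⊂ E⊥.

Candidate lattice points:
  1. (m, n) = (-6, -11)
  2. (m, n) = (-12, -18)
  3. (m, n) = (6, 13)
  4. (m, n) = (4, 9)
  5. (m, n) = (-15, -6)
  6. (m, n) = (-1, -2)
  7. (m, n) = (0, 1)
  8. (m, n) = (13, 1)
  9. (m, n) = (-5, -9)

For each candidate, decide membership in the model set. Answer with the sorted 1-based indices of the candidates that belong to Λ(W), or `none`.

7, 9

τ' = (2−√8)/2 ≈ -0.4142.
candidate 1: (m,n)=(-6,-11) → π∥ = -6-11·τ ≈ -32.5563, π⊥ = -6-11·τ' ≈ -1.4437 ∉ [-1.4, -0.2) ⇒ out
candidate 2: (m,n)=(-12,-18) → π∥ = -12-18·τ ≈ -55.4558, π⊥ = -12-18·τ' ≈ -4.5442 ∉ [-1.4, -0.2) ⇒ out
candidate 3: (m,n)=(6,13) → π∥ = 6+13·τ ≈ 37.3848, π⊥ = 6+13·τ' ≈ 0.6152 ∉ [-1.4, -0.2) ⇒ out
candidate 4: (m,n)=(4,9) → π∥ = 4+9·τ ≈ 25.7279, π⊥ = 4+9·τ' ≈ 0.2721 ∉ [-1.4, -0.2) ⇒ out
candidate 5: (m,n)=(-15,-6) → π∥ = -15-6·τ ≈ -29.4853, π⊥ = -15-6·τ' ≈ -12.5147 ∉ [-1.4, -0.2) ⇒ out
candidate 6: (m,n)=(-1,-2) → π∥ = -1-2·τ ≈ -5.8284, π⊥ = -1-2·τ' ≈ -0.1716 ∉ [-1.4, -0.2) ⇒ out
candidate 7: (m,n)=(0,1) → π∥ = 0+1·τ ≈ 2.4142, π⊥ = 0+1·τ' ≈ -0.4142 ∈ [-1.4, -0.2) ⇒ IN Λ
candidate 8: (m,n)=(13,1) → π∥ = 13+1·τ ≈ 15.4142, π⊥ = 13+1·τ' ≈ 12.5858 ∉ [-1.4, -0.2) ⇒ out
candidate 9: (m,n)=(-5,-9) → π∥ = -5-9·τ ≈ -26.7279, π⊥ = -5-9·τ' ≈ -1.2721 ∈ [-1.4, -0.2) ⇒ IN Λ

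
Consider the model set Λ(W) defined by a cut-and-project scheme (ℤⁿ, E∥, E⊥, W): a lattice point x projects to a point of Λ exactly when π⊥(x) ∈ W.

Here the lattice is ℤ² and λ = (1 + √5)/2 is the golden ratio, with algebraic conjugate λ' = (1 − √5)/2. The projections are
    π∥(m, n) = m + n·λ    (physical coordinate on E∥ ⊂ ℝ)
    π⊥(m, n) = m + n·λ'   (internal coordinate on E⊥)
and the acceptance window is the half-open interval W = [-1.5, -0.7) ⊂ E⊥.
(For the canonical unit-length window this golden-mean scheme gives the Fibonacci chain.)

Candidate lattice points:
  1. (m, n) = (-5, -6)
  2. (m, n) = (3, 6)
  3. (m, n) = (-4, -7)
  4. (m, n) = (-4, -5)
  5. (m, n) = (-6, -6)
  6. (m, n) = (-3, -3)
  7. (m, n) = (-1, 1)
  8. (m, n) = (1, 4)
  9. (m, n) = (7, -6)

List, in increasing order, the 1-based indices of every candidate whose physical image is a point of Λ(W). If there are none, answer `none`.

1, 2, 4, 6, 8

λ' = (1−√5)/2 ≈ -0.618034.
#1 (-5,-6): internal coord -5 + (-6)·λ' = -1.291796; -1.291796 ∈ [-1.5, -0.7) → IN Λ
#2 (3,6): internal coord 3 + (6)·λ' = -0.708204; -0.708204 ∈ [-1.5, -0.7) → IN Λ
#3 (-4,-7): internal coord -4 + (-7)·λ' = +0.326238; +0.326238 ∉ [-1.5, -0.7) → out
#4 (-4,-5): internal coord -4 + (-5)·λ' = -0.909830; -0.909830 ∈ [-1.5, -0.7) → IN Λ
#5 (-6,-6): internal coord -6 + (-6)·λ' = -2.291796; -2.291796 ∉ [-1.5, -0.7) → out
#6 (-3,-3): internal coord -3 + (-3)·λ' = -1.145898; -1.145898 ∈ [-1.5, -0.7) → IN Λ
#7 (-1,1): internal coord -1 + (1)·λ' = -1.618034; -1.618034 ∉ [-1.5, -0.7) → out
#8 (1,4): internal coord 1 + (4)·λ' = -1.472136; -1.472136 ∈ [-1.5, -0.7) → IN Λ
#9 (7,-6): internal coord 7 + (-6)·λ' = +10.708204; +10.708204 ∉ [-1.5, -0.7) → out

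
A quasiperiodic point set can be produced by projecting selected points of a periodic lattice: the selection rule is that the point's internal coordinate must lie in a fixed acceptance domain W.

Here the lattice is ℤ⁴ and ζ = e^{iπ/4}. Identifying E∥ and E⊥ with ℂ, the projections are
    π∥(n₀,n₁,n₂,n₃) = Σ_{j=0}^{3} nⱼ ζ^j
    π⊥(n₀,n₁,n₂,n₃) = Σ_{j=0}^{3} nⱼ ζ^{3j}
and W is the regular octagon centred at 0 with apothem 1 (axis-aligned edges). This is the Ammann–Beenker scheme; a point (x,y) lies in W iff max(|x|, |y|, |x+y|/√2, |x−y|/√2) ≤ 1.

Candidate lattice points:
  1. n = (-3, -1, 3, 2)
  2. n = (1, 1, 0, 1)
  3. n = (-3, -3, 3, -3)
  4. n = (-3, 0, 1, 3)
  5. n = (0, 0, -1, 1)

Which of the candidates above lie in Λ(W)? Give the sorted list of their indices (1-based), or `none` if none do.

Internal map: ζ^{3j} for j=0..3 gives (1,0), (−√2/2,√2/2), (0,−1), (√2/2,√2/2).
#1 (-3, -1, 3, 2): internal (-0.878680, -2.292893); octagon support 2.292893 vs apothem 1 → ∉ W
#2 (1, 1, 0, 1): internal (1.000000, 1.414214); octagon support 1.707107 vs apothem 1 → ∉ W
#3 (-3, -3, 3, -3): internal (-3.000000, -7.242641); octagon support 7.242641 vs apothem 1 → ∉ W
#4 (-3, 0, 1, 3): internal (-0.878680, 1.121320); octagon support 1.414214 vs apothem 1 → ∉ W
#5 (0, 0, -1, 1): internal (0.707107, 1.707107); octagon support 1.707107 vs apothem 1 → ∉ W

none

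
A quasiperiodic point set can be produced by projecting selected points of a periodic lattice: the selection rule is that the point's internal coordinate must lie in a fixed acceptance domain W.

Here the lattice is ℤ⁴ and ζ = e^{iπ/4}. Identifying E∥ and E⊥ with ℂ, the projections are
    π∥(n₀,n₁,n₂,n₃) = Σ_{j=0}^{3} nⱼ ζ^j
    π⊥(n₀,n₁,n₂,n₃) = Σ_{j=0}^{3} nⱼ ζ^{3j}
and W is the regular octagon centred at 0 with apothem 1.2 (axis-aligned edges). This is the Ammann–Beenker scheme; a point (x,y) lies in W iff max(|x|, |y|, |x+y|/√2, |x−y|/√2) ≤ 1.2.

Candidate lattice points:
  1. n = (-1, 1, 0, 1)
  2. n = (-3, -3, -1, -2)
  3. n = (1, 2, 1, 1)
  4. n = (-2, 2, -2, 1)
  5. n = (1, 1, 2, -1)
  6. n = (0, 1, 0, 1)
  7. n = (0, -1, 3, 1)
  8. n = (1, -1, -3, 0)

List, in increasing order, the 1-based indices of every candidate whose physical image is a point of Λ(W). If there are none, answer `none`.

Internal map: ζ^{3j} for j=0..3 gives (1,0), (−√2/2,√2/2), (0,−1), (√2/2,√2/2).
candidate 1: n = (-1, 1, 0, 1) → π⊥ ≈ (-1.00000, +1.41421); max(|x|,|y|,|x±y|/√2) = 1.70711 > 1.2 ⇒ ∉ W
candidate 2: n = (-3, -3, -1, -2) → π⊥ ≈ (-2.29289, -2.53553); max(|x|,|y|,|x±y|/√2) = 3.41421 > 1.2 ⇒ ∉ W
candidate 3: n = (1, 2, 1, 1) → π⊥ ≈ (+0.29289, +1.12132); max(|x|,|y|,|x±y|/√2) = 1.12132 ≤ 1.2 ⇒ ∈ W
candidate 4: n = (-2, 2, -2, 1) → π⊥ ≈ (-2.70711, +4.12132); max(|x|,|y|,|x±y|/√2) = 4.82843 > 1.2 ⇒ ∉ W
candidate 5: n = (1, 1, 2, -1) → π⊥ ≈ (-0.41421, -2.00000); max(|x|,|y|,|x±y|/√2) = 2.00000 > 1.2 ⇒ ∉ W
candidate 6: n = (0, 1, 0, 1) → π⊥ ≈ (+0.00000, +1.41421); max(|x|,|y|,|x±y|/√2) = 1.41421 > 1.2 ⇒ ∉ W
candidate 7: n = (0, -1, 3, 1) → π⊥ ≈ (+1.41421, -3.00000); max(|x|,|y|,|x±y|/√2) = 3.12132 > 1.2 ⇒ ∉ W
candidate 8: n = (1, -1, -3, 0) → π⊥ ≈ (+1.70711, +2.29289); max(|x|,|y|,|x±y|/√2) = 2.82843 > 1.2 ⇒ ∉ W

3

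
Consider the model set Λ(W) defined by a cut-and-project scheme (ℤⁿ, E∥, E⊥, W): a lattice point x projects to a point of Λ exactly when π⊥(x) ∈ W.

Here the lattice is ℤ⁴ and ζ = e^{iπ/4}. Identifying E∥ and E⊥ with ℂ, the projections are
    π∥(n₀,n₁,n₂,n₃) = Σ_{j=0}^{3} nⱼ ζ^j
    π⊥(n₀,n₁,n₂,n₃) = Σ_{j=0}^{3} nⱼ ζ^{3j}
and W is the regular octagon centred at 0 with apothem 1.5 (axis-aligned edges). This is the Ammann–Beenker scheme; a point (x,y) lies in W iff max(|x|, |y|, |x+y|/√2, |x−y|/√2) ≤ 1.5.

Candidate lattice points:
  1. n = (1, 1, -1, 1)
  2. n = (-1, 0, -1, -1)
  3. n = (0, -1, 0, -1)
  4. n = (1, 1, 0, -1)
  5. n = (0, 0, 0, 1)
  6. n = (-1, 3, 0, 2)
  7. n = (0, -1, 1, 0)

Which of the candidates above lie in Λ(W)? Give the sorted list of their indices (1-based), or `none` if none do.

Internal map: ζ^{3j} for j=0..3 gives (1,0), (−√2/2,√2/2), (0,−1), (√2/2,√2/2).
#1 (1, 1, -1, 1): internal (1.0000, 2.4142); octagon support 2.4142 vs apothem 1.5 → ∉ W
#2 (-1, 0, -1, -1): internal (-1.7071, 0.2929); octagon support 1.7071 vs apothem 1.5 → ∉ W
#3 (0, -1, 0, -1): internal (0.0000, -1.4142); octagon support 1.4142 vs apothem 1.5 → ∈ W
#4 (1, 1, 0, -1): internal (-0.4142, 0.0000); octagon support 0.4142 vs apothem 1.5 → ∈ W
#5 (0, 0, 0, 1): internal (0.7071, 0.7071); octagon support 1.0000 vs apothem 1.5 → ∈ W
#6 (-1, 3, 0, 2): internal (-1.7071, 3.5355); octagon support 3.7071 vs apothem 1.5 → ∉ W
#7 (0, -1, 1, 0): internal (0.7071, -1.7071); octagon support 1.7071 vs apothem 1.5 → ∉ W

3, 4, 5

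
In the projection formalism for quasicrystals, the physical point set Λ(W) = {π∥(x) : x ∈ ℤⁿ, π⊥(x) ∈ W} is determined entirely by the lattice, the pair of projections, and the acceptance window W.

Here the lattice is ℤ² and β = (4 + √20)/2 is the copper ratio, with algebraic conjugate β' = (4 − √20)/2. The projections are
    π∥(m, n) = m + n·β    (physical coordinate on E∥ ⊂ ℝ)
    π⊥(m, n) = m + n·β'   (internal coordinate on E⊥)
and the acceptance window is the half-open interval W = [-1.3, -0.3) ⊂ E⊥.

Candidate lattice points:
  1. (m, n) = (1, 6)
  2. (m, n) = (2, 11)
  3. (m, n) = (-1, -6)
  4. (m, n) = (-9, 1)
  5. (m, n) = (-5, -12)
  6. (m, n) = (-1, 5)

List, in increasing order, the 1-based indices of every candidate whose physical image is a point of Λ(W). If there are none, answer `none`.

1, 2

β' = (4−√20)/2 ≈ -0.2361.
#1 (1,6): internal coord 1 + (6)·β' = -0.4164; -0.4164 ∈ [-1.3, -0.3) → IN Λ
#2 (2,11): internal coord 2 + (11)·β' = -0.5967; -0.5967 ∈ [-1.3, -0.3) → IN Λ
#3 (-1,-6): internal coord -1 + (-6)·β' = +0.4164; +0.4164 ∉ [-1.3, -0.3) → out
#4 (-9,1): internal coord -9 + (1)·β' = -9.2361; -9.2361 ∉ [-1.3, -0.3) → out
#5 (-5,-12): internal coord -5 + (-12)·β' = -2.1672; -2.1672 ∉ [-1.3, -0.3) → out
#6 (-1,5): internal coord -1 + (5)·β' = -2.1803; -2.1803 ∉ [-1.3, -0.3) → out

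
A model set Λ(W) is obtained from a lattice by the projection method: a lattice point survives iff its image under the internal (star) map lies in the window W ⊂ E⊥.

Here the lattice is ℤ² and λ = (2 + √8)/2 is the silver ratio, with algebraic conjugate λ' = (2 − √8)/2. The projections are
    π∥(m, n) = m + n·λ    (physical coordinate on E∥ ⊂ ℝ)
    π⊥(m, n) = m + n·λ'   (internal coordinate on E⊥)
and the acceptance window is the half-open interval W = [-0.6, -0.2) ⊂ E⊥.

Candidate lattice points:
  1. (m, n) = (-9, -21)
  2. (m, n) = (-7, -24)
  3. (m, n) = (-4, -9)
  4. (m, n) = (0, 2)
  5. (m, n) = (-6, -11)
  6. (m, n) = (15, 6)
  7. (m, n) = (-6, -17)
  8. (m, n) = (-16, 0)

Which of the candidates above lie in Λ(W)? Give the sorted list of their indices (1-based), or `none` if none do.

Compute λ' = (2−√8)/2 = -0.41421, so π⊥(m,n) = m -0.41421·n.
candidate 1: (m,n)=(-9,-21) → π∥ = -9-21·λ ≈ -59.69848, π⊥ = -9-21·λ' ≈ -0.30152 ∈ [-0.6, -0.2) ⇒ IN Λ
candidate 2: (m,n)=(-7,-24) → π∥ = -7-24·λ ≈ -64.94113, π⊥ = -7-24·λ' ≈ 2.94113 ∉ [-0.6, -0.2) ⇒ out
candidate 3: (m,n)=(-4,-9) → π∥ = -4-9·λ ≈ -25.72792, π⊥ = -4-9·λ' ≈ -0.27208 ∈ [-0.6, -0.2) ⇒ IN Λ
candidate 4: (m,n)=(0,2) → π∥ = 0+2·λ ≈ 4.82843, π⊥ = 0+2·λ' ≈ -0.82843 ∉ [-0.6, -0.2) ⇒ out
candidate 5: (m,n)=(-6,-11) → π∥ = -6-11·λ ≈ -32.55635, π⊥ = -6-11·λ' ≈ -1.44365 ∉ [-0.6, -0.2) ⇒ out
candidate 6: (m,n)=(15,6) → π∥ = 15+6·λ ≈ 29.48528, π⊥ = 15+6·λ' ≈ 12.51472 ∉ [-0.6, -0.2) ⇒ out
candidate 7: (m,n)=(-6,-17) → π∥ = -6-17·λ ≈ -47.04163, π⊥ = -6-17·λ' ≈ 1.04163 ∉ [-0.6, -0.2) ⇒ out
candidate 8: (m,n)=(-16,0) → π∥ = -16+0·λ ≈ -16.00000, π⊥ = -16+0·λ' ≈ -16.00000 ∉ [-0.6, -0.2) ⇒ out

1, 3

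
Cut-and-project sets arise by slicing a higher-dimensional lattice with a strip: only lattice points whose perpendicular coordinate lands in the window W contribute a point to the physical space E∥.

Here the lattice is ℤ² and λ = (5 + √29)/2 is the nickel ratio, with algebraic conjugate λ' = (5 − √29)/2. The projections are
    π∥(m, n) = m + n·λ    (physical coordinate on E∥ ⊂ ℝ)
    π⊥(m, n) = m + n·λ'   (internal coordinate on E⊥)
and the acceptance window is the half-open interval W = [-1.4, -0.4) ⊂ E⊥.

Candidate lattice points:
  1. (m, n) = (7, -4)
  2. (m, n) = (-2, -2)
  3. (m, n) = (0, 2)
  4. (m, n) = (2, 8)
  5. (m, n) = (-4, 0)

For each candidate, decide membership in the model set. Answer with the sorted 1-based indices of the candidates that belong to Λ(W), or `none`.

Numerically λ ≈ 5.1926 and λ' = −1/λ ≈ -0.1926.
[1] lift (7,-4): star map gives 7.7703; window check -1.4 ≤ 7.7703 < -0.4 is false → out
[2] lift (-2,-2): star map gives -1.6148; window check -1.4 ≤ -1.6148 < -0.4 is false → out
[3] lift (0,2): star map gives -0.3852; window check -1.4 ≤ -0.3852 < -0.4 is false → out
[4] lift (2,8): star map gives 0.4593; window check -1.4 ≤ 0.4593 < -0.4 is false → out
[5] lift (-4,0): star map gives -4.0000; window check -1.4 ≤ -4.0000 < -0.4 is false → out

none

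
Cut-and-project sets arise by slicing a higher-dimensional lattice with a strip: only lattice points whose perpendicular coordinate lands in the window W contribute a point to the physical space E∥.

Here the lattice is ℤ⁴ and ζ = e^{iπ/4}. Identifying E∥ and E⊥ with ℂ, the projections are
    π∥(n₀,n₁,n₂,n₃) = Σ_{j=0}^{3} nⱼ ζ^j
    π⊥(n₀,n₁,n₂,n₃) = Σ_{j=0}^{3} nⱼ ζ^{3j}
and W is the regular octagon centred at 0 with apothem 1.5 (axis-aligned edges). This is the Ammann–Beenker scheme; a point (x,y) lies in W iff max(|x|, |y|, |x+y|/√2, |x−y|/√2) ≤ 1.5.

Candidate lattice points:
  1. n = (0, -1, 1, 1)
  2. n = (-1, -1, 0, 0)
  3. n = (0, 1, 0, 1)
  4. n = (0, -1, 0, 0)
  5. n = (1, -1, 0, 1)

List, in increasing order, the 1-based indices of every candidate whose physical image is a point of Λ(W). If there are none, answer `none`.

With ζ = e^{iπ/4} the internal vectors are ζ^0,ζ^3,ζ^6,ζ^9.
candidate 1: n = (0, -1, 1, 1) → π⊥ ≈ (+1.41421, -1.00000); max(|x|,|y|,|x±y|/√2) = 1.70711 > 1.5 ⇒ ∉ W
candidate 2: n = (-1, -1, 0, 0) → π⊥ ≈ (-0.29289, -0.70711); max(|x|,|y|,|x±y|/√2) = 0.70711 ≤ 1.5 ⇒ ∈ W
candidate 3: n = (0, 1, 0, 1) → π⊥ ≈ (+0.00000, +1.41421); max(|x|,|y|,|x±y|/√2) = 1.41421 ≤ 1.5 ⇒ ∈ W
candidate 4: n = (0, -1, 0, 0) → π⊥ ≈ (+0.70711, -0.70711); max(|x|,|y|,|x±y|/√2) = 1.00000 ≤ 1.5 ⇒ ∈ W
candidate 5: n = (1, -1, 0, 1) → π⊥ ≈ (+2.41421, +0.00000); max(|x|,|y|,|x±y|/√2) = 2.41421 > 1.5 ⇒ ∉ W

2, 3, 4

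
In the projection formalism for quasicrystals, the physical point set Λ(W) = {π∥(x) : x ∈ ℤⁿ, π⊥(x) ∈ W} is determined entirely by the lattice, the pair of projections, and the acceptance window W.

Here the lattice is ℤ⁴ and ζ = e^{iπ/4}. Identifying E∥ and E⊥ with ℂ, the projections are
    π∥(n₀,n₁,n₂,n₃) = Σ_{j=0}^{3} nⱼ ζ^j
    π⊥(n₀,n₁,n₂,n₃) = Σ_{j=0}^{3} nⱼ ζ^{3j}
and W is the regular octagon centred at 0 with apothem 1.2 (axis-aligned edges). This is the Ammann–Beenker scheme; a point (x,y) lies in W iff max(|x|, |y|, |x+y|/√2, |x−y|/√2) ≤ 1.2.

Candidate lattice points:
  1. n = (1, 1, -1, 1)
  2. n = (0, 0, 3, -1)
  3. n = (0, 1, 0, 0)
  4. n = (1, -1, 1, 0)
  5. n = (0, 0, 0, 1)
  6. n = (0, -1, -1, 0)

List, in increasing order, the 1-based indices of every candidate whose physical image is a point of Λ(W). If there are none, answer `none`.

3, 5, 6

π⊥(n) = n₀ + n₁ζ³ + n₂ζ⁶ + n₃ζ⁹ where ζ = e^{iπ/4}.
#1 (1, 1, -1, 1): internal (1.0000, 2.4142); octagon support 2.4142 vs apothem 1.2 → ∉ W
#2 (0, 0, 3, -1): internal (-0.7071, -3.7071); octagon support 3.7071 vs apothem 1.2 → ∉ W
#3 (0, 1, 0, 0): internal (-0.7071, 0.7071); octagon support 1.0000 vs apothem 1.2 → ∈ W
#4 (1, -1, 1, 0): internal (1.7071, -1.7071); octagon support 2.4142 vs apothem 1.2 → ∉ W
#5 (0, 0, 0, 1): internal (0.7071, 0.7071); octagon support 1.0000 vs apothem 1.2 → ∈ W
#6 (0, -1, -1, 0): internal (0.7071, 0.2929); octagon support 0.7071 vs apothem 1.2 → ∈ W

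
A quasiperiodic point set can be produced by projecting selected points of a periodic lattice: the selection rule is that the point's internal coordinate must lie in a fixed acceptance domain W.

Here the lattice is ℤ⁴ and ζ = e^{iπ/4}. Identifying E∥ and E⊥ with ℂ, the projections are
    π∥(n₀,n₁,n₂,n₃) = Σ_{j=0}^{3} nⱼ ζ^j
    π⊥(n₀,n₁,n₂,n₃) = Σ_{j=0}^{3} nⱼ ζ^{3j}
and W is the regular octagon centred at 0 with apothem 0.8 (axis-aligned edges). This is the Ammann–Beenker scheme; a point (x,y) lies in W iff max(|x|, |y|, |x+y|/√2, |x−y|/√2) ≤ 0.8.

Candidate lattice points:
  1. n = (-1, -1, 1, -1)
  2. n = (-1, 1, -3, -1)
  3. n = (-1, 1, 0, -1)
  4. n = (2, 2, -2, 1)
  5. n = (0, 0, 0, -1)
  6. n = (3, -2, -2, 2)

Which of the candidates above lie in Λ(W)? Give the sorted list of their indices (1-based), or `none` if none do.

none

With ζ = e^{iπ/4} the internal vectors are ζ^0,ζ^3,ζ^6,ζ^9.
candidate 1: n = (-1, -1, 1, -1) → π⊥ ≈ (-1.000000, -2.414214); max(|x|,|y|,|x±y|/√2) = 2.414214 > 0.8 ⇒ ∉ W
candidate 2: n = (-1, 1, -3, -1) → π⊥ ≈ (-2.414214, +3.000000); max(|x|,|y|,|x±y|/√2) = 3.828427 > 0.8 ⇒ ∉ W
candidate 3: n = (-1, 1, 0, -1) → π⊥ ≈ (-2.414214, +0.000000); max(|x|,|y|,|x±y|/√2) = 2.414214 > 0.8 ⇒ ∉ W
candidate 4: n = (2, 2, -2, 1) → π⊥ ≈ (+1.292893, +4.121320); max(|x|,|y|,|x±y|/√2) = 4.121320 > 0.8 ⇒ ∉ W
candidate 5: n = (0, 0, 0, -1) → π⊥ ≈ (-0.707107, -0.707107); max(|x|,|y|,|x±y|/√2) = 1.000000 > 0.8 ⇒ ∉ W
candidate 6: n = (3, -2, -2, 2) → π⊥ ≈ (+5.828427, +2.000000); max(|x|,|y|,|x±y|/√2) = 5.828427 > 0.8 ⇒ ∉ W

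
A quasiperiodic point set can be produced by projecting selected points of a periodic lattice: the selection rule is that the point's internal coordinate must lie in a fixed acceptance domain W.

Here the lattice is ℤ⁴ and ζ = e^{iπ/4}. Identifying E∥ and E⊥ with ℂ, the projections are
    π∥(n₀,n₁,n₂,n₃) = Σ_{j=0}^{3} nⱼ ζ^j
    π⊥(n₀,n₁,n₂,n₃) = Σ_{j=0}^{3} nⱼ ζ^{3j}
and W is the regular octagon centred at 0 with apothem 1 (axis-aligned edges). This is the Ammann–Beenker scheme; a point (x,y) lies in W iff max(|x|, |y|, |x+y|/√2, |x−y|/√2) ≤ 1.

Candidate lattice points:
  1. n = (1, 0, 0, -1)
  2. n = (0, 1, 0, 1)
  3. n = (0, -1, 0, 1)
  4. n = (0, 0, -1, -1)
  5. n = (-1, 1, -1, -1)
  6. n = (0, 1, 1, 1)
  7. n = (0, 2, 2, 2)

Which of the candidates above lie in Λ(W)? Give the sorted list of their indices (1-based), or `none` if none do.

With ζ = e^{iπ/4} the internal vectors are ζ^0,ζ^3,ζ^6,ζ^9.
candidate 1: n = (1, 0, 0, -1) → π⊥ ≈ (+0.292893, -0.707107); max(|x|,|y|,|x±y|/√2) = 0.707107 ≤ 1 ⇒ ∈ W
candidate 2: n = (0, 1, 0, 1) → π⊥ ≈ (+0.000000, +1.414214); max(|x|,|y|,|x±y|/√2) = 1.414214 > 1 ⇒ ∉ W
candidate 3: n = (0, -1, 0, 1) → π⊥ ≈ (+1.414214, +0.000000); max(|x|,|y|,|x±y|/√2) = 1.414214 > 1 ⇒ ∉ W
candidate 4: n = (0, 0, -1, -1) → π⊥ ≈ (-0.707107, +0.292893); max(|x|,|y|,|x±y|/√2) = 0.707107 ≤ 1 ⇒ ∈ W
candidate 5: n = (-1, 1, -1, -1) → π⊥ ≈ (-2.414214, +1.000000); max(|x|,|y|,|x±y|/√2) = 2.414214 > 1 ⇒ ∉ W
candidate 6: n = (0, 1, 1, 1) → π⊥ ≈ (+0.000000, +0.414214); max(|x|,|y|,|x±y|/√2) = 0.414214 ≤ 1 ⇒ ∈ W
candidate 7: n = (0, 2, 2, 2) → π⊥ ≈ (+0.000000, +0.828427); max(|x|,|y|,|x±y|/√2) = 0.828427 ≤ 1 ⇒ ∈ W

1, 4, 6, 7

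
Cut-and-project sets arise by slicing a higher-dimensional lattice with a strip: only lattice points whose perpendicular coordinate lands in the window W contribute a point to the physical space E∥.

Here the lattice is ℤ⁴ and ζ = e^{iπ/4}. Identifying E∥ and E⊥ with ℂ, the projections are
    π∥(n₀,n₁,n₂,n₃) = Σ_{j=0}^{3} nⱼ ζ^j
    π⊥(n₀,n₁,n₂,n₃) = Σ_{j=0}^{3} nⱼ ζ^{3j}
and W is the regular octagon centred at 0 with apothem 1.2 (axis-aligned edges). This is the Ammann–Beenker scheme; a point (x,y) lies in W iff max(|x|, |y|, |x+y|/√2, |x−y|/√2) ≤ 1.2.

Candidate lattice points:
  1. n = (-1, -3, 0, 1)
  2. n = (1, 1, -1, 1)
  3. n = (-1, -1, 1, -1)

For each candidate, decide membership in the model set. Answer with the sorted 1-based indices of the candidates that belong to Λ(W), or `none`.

With ζ = e^{iπ/4} the internal vectors are ζ^0,ζ^3,ζ^6,ζ^9.
candidate 1: n = (-1, -3, 0, 1) → π⊥ ≈ (+1.8284, -1.4142); max(|x|,|y|,|x±y|/√2) = 2.2929 > 1.2 ⇒ ∉ W
candidate 2: n = (1, 1, -1, 1) → π⊥ ≈ (+1.0000, +2.4142); max(|x|,|y|,|x±y|/√2) = 2.4142 > 1.2 ⇒ ∉ W
candidate 3: n = (-1, -1, 1, -1) → π⊥ ≈ (-1.0000, -2.4142); max(|x|,|y|,|x±y|/√2) = 2.4142 > 1.2 ⇒ ∉ W

none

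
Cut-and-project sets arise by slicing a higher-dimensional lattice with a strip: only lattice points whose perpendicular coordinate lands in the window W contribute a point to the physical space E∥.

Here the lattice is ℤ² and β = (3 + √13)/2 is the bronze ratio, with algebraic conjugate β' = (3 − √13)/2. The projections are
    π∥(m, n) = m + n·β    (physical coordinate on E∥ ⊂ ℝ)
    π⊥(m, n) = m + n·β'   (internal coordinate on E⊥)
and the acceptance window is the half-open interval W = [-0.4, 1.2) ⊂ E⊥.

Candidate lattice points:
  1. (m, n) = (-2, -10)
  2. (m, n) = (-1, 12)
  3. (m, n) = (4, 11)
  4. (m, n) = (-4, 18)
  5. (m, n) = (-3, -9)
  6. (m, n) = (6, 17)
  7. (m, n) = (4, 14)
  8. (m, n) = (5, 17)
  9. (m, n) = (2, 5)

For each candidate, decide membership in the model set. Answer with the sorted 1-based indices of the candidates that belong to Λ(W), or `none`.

1, 3, 5, 6, 7, 8, 9

Numerically β ≈ 3.30278 and β' = −1/β ≈ -0.30278.
candidate 1: (m,n)=(-2,-10) → π∥ = -2-10·β ≈ -35.02776, π⊥ = -2-10·β' ≈ 1.02776 ∈ [-0.4, 1.2) ⇒ IN Λ
candidate 2: (m,n)=(-1,12) → π∥ = -1+12·β ≈ 38.63331, π⊥ = -1+12·β' ≈ -4.63331 ∉ [-0.4, 1.2) ⇒ out
candidate 3: (m,n)=(4,11) → π∥ = 4+11·β ≈ 40.33053, π⊥ = 4+11·β' ≈ 0.66947 ∈ [-0.4, 1.2) ⇒ IN Λ
candidate 4: (m,n)=(-4,18) → π∥ = -4+18·β ≈ 55.44996, π⊥ = -4+18·β' ≈ -9.44996 ∉ [-0.4, 1.2) ⇒ out
candidate 5: (m,n)=(-3,-9) → π∥ = -3-9·β ≈ -32.72498, π⊥ = -3-9·β' ≈ -0.27502 ∈ [-0.4, 1.2) ⇒ IN Λ
candidate 6: (m,n)=(6,17) → π∥ = 6+17·β ≈ 62.14719, π⊥ = 6+17·β' ≈ 0.85281 ∈ [-0.4, 1.2) ⇒ IN Λ
candidate 7: (m,n)=(4,14) → π∥ = 4+14·β ≈ 50.23886, π⊥ = 4+14·β' ≈ -0.23886 ∈ [-0.4, 1.2) ⇒ IN Λ
candidate 8: (m,n)=(5,17) → π∥ = 5+17·β ≈ 61.14719, π⊥ = 5+17·β' ≈ -0.14719 ∈ [-0.4, 1.2) ⇒ IN Λ
candidate 9: (m,n)=(2,5) → π∥ = 2+5·β ≈ 18.51388, π⊥ = 2+5·β' ≈ 0.48612 ∈ [-0.4, 1.2) ⇒ IN Λ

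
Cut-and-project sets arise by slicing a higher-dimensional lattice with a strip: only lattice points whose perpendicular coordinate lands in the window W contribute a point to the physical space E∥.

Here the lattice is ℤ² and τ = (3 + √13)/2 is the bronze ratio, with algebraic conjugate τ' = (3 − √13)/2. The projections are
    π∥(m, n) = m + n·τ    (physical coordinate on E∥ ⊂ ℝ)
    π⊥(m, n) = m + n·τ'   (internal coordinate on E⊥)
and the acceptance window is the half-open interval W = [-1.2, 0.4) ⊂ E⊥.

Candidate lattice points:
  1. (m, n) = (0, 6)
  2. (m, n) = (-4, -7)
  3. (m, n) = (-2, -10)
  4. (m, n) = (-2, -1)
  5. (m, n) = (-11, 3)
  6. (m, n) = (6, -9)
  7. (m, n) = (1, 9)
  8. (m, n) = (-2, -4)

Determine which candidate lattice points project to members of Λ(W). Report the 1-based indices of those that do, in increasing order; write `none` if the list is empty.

Compute τ' = (3−√13)/2 = -0.3028, so π⊥(m,n) = m -0.3028·n.
#1 (0,6): internal coord 0 + (6)·τ' = -1.8167; -1.8167 ∉ [-1.2, 0.4) → out
#2 (-4,-7): internal coord -4 + (-7)·τ' = -1.8806; -1.8806 ∉ [-1.2, 0.4) → out
#3 (-2,-10): internal coord -2 + (-10)·τ' = +1.0278; +1.0278 ∉ [-1.2, 0.4) → out
#4 (-2,-1): internal coord -2 + (-1)·τ' = -1.6972; -1.6972 ∉ [-1.2, 0.4) → out
#5 (-11,3): internal coord -11 + (3)·τ' = -11.9083; -11.9083 ∉ [-1.2, 0.4) → out
#6 (6,-9): internal coord 6 + (-9)·τ' = +8.7250; +8.7250 ∉ [-1.2, 0.4) → out
#7 (1,9): internal coord 1 + (9)·τ' = -1.7250; -1.7250 ∉ [-1.2, 0.4) → out
#8 (-2,-4): internal coord -2 + (-4)·τ' = -0.7889; -0.7889 ∈ [-1.2, 0.4) → IN Λ

8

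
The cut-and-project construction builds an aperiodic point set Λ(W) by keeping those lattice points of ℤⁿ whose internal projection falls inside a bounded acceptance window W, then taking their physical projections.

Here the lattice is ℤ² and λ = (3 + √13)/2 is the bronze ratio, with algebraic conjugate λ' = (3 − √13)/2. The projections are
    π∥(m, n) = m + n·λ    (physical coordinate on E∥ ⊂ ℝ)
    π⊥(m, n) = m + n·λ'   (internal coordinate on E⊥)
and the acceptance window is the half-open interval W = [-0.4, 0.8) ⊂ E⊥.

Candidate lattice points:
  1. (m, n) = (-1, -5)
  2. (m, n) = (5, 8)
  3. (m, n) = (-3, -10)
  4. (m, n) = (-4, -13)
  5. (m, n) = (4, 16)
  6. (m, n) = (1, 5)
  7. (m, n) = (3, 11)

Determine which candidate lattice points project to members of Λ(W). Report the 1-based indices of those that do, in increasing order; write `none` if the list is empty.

1, 3, 4, 7

Numerically λ ≈ 3.3028 and λ' = −1/λ ≈ -0.3028.
[1] lift (-1,-5): star map gives 0.5139; window check -0.4 ≤ 0.5139 < 0.8 is true → IN Λ
[2] lift (5,8): star map gives 2.5778; window check -0.4 ≤ 2.5778 < 0.8 is false → out
[3] lift (-3,-10): star map gives 0.0278; window check -0.4 ≤ 0.0278 < 0.8 is true → IN Λ
[4] lift (-4,-13): star map gives -0.0639; window check -0.4 ≤ -0.0639 < 0.8 is true → IN Λ
[5] lift (4,16): star map gives -0.8444; window check -0.4 ≤ -0.8444 < 0.8 is false → out
[6] lift (1,5): star map gives -0.5139; window check -0.4 ≤ -0.5139 < 0.8 is false → out
[7] lift (3,11): star map gives -0.3305; window check -0.4 ≤ -0.3305 < 0.8 is true → IN Λ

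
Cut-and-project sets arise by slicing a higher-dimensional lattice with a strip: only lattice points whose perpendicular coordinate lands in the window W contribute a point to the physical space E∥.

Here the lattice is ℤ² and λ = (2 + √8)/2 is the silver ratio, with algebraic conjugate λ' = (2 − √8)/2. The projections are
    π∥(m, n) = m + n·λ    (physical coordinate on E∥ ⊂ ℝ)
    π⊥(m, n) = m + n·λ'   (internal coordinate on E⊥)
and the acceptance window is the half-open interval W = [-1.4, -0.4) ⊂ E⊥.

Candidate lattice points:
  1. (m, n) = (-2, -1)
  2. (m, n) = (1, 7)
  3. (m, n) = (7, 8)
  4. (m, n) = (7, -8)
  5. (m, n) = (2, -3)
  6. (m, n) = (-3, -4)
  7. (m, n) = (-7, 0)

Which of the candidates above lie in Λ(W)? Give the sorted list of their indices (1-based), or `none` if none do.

6

λ' = (2−√8)/2 ≈ -0.414214.
[1] lift (-2,-1): star map gives -1.585786; window check -1.4 ≤ -1.585786 < -0.4 is false → out
[2] lift (1,7): star map gives -1.899495; window check -1.4 ≤ -1.899495 < -0.4 is false → out
[3] lift (7,8): star map gives 3.686292; window check -1.4 ≤ 3.686292 < -0.4 is false → out
[4] lift (7,-8): star map gives 10.313708; window check -1.4 ≤ 10.313708 < -0.4 is false → out
[5] lift (2,-3): star map gives 3.242641; window check -1.4 ≤ 3.242641 < -0.4 is false → out
[6] lift (-3,-4): star map gives -1.343146; window check -1.4 ≤ -1.343146 < -0.4 is true → IN Λ
[7] lift (-7,0): star map gives -7.000000; window check -1.4 ≤ -7.000000 < -0.4 is false → out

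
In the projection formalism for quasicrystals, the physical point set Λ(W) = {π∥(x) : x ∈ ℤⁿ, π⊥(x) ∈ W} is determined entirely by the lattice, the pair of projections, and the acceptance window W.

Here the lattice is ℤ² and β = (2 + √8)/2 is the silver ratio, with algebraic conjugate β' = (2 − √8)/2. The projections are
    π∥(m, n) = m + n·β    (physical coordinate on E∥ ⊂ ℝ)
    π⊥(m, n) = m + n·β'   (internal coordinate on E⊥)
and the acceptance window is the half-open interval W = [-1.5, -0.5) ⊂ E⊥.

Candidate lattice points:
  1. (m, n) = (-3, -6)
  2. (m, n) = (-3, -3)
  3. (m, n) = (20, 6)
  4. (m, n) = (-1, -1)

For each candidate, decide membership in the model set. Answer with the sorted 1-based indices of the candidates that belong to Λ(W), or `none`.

Compute β' = (2−√8)/2 = -0.4142, so π⊥(m,n) = m -0.4142·n.
#1 (-3,-6): internal coord -3 + (-6)·β' = -0.5147; -0.5147 ∈ [-1.5, -0.5) → IN Λ
#2 (-3,-3): internal coord -3 + (-3)·β' = -1.7574; -1.7574 ∉ [-1.5, -0.5) → out
#3 (20,6): internal coord 20 + (6)·β' = +17.5147; +17.5147 ∉ [-1.5, -0.5) → out
#4 (-1,-1): internal coord -1 + (-1)·β' = -0.5858; -0.5858 ∈ [-1.5, -0.5) → IN Λ

1, 4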